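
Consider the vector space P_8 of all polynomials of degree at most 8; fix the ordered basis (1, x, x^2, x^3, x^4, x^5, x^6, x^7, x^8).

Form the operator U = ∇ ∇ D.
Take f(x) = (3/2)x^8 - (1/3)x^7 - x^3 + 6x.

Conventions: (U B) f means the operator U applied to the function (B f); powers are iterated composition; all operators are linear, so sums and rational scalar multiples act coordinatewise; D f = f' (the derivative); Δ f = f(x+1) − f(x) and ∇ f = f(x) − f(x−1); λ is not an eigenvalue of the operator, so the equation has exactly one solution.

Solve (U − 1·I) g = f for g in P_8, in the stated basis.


the image equals g(x) = -(3/2)x^8 + (1/3)x^7 - 504x^5 + 2590x^4 - 6159x^3 - 22190x^2 + 117006x - 398212/3

write g with unknown coordinates in the stated basis and equate coefficients in (U − 1·I) g = f
solving from the highest basis element down gives g = -(3/2)x^8 + (1/3)x^7 - 504x^5 + 2590x^4 - 6159x^3 - 22190x^2 + 117006x - 398212/3
check: U g = -504x^5 + 2590x^4 - 6160x^3 - 22190x^2 + 117012x - 398212/3
so U g − 1·g = (3/2)x^8 - (1/3)x^7 - x^3 + 6x = f ✓


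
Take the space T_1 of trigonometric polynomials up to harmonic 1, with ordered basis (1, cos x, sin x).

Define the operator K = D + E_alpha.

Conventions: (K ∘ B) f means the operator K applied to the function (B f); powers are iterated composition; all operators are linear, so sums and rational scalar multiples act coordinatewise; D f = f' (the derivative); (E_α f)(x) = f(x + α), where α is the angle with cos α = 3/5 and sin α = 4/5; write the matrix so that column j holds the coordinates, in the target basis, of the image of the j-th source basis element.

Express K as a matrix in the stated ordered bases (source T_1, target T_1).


image of 1: 1
image of cos x: (3/5)cos x - (9/5)sin x
image of sin x: (9/5)cos x + (3/5)sin x
each image's coordinates form column j of the matrix

the matrix is [[1, 0, 0]; [0, 3/5, 9/5]; [0, -9/5, 3/5]] (rows listed top to bottom)


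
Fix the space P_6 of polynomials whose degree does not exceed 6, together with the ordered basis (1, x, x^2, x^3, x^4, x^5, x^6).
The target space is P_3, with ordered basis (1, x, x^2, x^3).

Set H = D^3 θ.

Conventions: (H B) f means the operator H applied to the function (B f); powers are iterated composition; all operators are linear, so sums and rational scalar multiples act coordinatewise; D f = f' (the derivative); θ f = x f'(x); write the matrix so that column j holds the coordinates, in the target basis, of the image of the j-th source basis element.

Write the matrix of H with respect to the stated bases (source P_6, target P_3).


the matrix is [[0, 0, 0, 18, 0, 0, 0]; [0, 0, 0, 0, 96, 0, 0]; [0, 0, 0, 0, 0, 300, 0]; [0, 0, 0, 0, 0, 0, 720]] (rows listed top to bottom)

image of 1: 0
image of x: 0
image of x^2: 0
image of x^3: 18
image of x^4: 96x
image of x^5: 300x^2
image of x^6: 720x^3
each image's coordinates form column j of the matrix


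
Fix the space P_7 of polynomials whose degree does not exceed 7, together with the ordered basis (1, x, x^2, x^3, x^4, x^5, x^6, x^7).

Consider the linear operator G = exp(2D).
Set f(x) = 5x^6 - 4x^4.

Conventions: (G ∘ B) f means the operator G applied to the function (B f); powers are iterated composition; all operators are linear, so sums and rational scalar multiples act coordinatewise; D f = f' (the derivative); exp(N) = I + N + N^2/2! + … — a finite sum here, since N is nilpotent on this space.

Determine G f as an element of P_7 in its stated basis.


order-1 term: 60x^5 - 32x^3
order-2 term: 300x^4 - 96x^2
order-3 term: 800x^3 - 128x
order-4 term: 1200x^2 - 64
order-5 term: 960x
order-6 term: 320
the series for exp(2D) f terminates at order 6
exp(2D) f = 5x^6 + 60x^5 + 296x^4 + 768x^3 + 1104x^2 + 832x + 256

the image equals g(x) = 5x^6 + 60x^5 + 296x^4 + 768x^3 + 1104x^2 + 832x + 256


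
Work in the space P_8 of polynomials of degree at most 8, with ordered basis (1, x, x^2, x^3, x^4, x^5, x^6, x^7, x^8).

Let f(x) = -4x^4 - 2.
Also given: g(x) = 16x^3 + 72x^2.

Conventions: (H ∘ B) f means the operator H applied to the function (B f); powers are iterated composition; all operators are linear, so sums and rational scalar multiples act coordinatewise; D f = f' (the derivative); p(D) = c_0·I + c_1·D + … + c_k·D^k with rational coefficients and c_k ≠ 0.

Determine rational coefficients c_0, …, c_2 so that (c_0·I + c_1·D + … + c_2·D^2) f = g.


D^0 f = -4x^4 - 2
D^1 f = -16x^3
D^2 f = -48x^2
matching coefficients of g against c_0 f + c_1 Df + … from the top degree down determines the c_i
solution: c_0 = 0, c_1 = -1, c_2 = -3/2

p(D) = -D − (3/2)·D^2, i.e. c_0 = 0, c_1 = -1, c_2 = -3/2


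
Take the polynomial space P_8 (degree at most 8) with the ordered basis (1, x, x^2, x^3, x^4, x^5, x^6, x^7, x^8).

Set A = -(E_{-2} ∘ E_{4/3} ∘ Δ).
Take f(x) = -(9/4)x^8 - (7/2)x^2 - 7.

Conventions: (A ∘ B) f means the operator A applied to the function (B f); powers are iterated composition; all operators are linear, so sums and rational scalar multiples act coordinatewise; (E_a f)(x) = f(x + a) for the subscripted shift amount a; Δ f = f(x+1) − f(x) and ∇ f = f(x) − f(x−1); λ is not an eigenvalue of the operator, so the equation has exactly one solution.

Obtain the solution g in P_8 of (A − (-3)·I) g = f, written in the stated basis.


write g with unknown coordinates in the stated basis and equate coefficients in (A − (-3)·I) g = f
solving from the highest basis element down gives g = -(3/4)x^8 - 2x^7 - (7/3)x^6 - (14/3)x^5 - (455/54)x^4 - (238/27)x^3 - (469/54)x^2 - (4013/729)x - 33559/8748
check: A g = 6x^7 + 7x^6 + 14x^5 + (455/18)x^4 + (238/9)x^3 + (203/9)x^2 + (4013/243)x + 13147/2916
so A g − (-3)·g = -(9/4)x^8 - (7/2)x^2 - 7 = f ✓

the image equals g(x) = -(3/4)x^8 - 2x^7 - (7/3)x^6 - (14/3)x^5 - (455/54)x^4 - (238/27)x^3 - (469/54)x^2 - (4013/729)x - 33559/8748


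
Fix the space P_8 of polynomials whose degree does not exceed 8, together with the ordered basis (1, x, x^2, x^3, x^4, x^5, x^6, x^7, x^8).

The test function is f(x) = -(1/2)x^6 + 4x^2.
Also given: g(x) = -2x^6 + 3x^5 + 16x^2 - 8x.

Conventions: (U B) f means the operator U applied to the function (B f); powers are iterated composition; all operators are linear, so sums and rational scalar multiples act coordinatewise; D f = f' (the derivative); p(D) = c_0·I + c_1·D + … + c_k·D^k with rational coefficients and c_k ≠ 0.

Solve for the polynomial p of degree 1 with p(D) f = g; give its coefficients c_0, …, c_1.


p(D) = 4·I − D, i.e. c_0 = 4, c_1 = -1

D^0 f = -(1/2)x^6 + 4x^2
D^1 f = -3x^5 + 8x
matching coefficients of g against c_0 f + c_1 Df + … from the top degree down determines the c_i
solution: c_0 = 4, c_1 = -1


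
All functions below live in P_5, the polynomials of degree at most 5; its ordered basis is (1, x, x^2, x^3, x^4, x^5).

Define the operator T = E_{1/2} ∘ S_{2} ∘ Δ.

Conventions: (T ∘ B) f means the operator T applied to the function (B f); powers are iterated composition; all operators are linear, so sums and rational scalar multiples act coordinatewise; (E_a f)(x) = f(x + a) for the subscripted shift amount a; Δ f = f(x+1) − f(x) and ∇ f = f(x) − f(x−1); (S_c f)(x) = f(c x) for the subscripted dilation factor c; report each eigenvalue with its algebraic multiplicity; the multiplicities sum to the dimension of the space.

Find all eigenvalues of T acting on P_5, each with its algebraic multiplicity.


image of 1: 0
image of x: 1
image of x^2: 4x + 3
image of x^3: 12x^2 + 18x + 7
image of x^4: 32x^3 + 72x^2 + 56x + 15
image of x^5: 80x^4 + 240x^3 + 280x^2 + 150x + 31
the matrix is upper triangular; its diagonal is (0, 0, 0, 0, 0, 0)
for a triangular matrix the eigenvalues are the diagonal entries, with algebraic multiplicity their repetition count

λ = 0 (multiplicity 6)


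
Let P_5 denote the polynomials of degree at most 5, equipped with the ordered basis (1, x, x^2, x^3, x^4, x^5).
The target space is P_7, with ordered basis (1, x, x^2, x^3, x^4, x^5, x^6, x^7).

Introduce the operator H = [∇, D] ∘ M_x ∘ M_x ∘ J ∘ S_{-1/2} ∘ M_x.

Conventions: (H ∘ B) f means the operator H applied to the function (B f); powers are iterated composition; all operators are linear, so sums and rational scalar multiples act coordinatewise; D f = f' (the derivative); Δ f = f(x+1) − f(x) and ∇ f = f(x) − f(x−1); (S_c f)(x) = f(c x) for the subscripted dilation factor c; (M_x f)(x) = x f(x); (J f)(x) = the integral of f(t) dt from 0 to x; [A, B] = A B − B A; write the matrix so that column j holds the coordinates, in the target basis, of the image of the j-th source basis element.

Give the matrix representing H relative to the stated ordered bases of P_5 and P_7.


the matrix is [[0, 0, 0, 0, 0, 0]; [0, 0, 0, 0, 0, 0]; [0, 0, 0, 0, 0, 0]; [0, 0, 0, 0, 0, 0]; [0, 0, 0, 0, 0, 0]; [0, 0, 0, 0, 0, 0]; [0, 0, 0, 0, 0, 0]; [0, 0, 0, 0, 0, 0]] (rows listed top to bottom)

image of 1: 0
image of x: 0
image of x^2: 0
image of x^3: 0
image of x^4: 0
image of x^5: 0
each image's coordinates form column j of the matrix


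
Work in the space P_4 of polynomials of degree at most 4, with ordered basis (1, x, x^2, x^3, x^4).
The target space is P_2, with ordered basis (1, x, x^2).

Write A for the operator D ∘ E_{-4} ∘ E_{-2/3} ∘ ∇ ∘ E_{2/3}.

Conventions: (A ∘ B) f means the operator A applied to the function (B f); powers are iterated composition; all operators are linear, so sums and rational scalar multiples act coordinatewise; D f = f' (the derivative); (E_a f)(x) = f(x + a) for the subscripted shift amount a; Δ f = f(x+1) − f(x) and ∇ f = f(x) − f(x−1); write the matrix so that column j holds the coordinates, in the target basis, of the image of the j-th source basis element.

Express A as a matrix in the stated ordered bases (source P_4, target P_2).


the matrix is [[0, 0, 2, -27, 244]; [0, 0, 0, 6, -108]; [0, 0, 0, 0, 12]] (rows listed top to bottom)

image of 1: 0
image of x: 0
image of x^2: 2
image of x^3: 6x - 27
image of x^4: 12x^2 - 108x + 244
each image's coordinates form column j of the matrix


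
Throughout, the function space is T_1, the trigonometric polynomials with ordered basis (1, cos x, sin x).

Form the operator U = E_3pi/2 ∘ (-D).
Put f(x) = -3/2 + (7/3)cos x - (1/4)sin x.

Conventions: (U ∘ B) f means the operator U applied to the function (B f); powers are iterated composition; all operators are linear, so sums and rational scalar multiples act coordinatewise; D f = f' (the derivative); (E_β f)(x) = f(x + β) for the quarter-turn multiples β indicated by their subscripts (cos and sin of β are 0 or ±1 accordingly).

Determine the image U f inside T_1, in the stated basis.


D f = -(1/4)cos x - (7/3)sin x
(-D) f = (1/4)cos x + (7/3)sin x
E_3pi/2 (-D) f = -(7/3)cos x + (1/4)sin x

the result is g(x) = -(7/3)cos x + (1/4)sin x


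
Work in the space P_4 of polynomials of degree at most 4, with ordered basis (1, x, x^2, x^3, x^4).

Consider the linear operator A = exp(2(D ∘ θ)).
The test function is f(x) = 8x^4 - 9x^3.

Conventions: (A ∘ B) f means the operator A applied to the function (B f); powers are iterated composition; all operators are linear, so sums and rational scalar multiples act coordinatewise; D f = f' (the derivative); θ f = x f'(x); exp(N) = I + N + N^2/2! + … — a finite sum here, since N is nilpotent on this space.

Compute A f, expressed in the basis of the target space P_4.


order-1 term: 256x^3 - 162x^2
order-2 term: 2304x^2 - 648x
order-3 term: 6144x - 432
order-4 term: 3072
the series for exp(2(D ∘ θ)) f terminates at order 4
exp(2(D ∘ θ)) f = 8x^4 + 247x^3 + 2142x^2 + 5496x + 2640

the image equals g(x) = 8x^4 + 247x^3 + 2142x^2 + 5496x + 2640


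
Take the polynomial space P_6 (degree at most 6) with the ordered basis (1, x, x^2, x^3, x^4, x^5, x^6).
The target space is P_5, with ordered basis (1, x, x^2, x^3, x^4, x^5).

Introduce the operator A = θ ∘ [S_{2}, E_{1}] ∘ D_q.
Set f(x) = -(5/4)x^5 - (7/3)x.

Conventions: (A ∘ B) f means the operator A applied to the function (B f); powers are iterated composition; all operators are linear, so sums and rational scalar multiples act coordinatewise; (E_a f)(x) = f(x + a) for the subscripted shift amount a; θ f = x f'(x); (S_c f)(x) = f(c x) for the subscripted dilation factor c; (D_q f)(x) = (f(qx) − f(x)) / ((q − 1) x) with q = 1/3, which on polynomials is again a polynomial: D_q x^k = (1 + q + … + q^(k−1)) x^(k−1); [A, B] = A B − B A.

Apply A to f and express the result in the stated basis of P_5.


the result is g(x) = (4840/27)x^3 + (2420/9)x^2 + (8470/81)x

D_q f = -(605/324)x^4 - 7/3
E_{1} D_q f = -(605/324)x^4 - (605/81)x^3 - (605/54)x^2 - (605/81)x - 1361/324
S_{2} E_{1} D_q f = -(2420/81)x^4 - (4840/81)x^3 - (1210/27)x^2 - (1210/81)x - 1361/324
S_{2} D_q f = -(2420/81)x^4 - 7/3
E_{1} S_{2} D_q f = -(2420/81)x^4 - (9680/81)x^3 - (4840/27)x^2 - (9680/81)x - 2609/81
[S_{2}, E_{1}] D_q f = (4840/81)x^3 + (1210/9)x^2 + (8470/81)x + 3025/108
θ [S_{2}, E_{1}] D_q f = (4840/27)x^3 + (2420/9)x^2 + (8470/81)x


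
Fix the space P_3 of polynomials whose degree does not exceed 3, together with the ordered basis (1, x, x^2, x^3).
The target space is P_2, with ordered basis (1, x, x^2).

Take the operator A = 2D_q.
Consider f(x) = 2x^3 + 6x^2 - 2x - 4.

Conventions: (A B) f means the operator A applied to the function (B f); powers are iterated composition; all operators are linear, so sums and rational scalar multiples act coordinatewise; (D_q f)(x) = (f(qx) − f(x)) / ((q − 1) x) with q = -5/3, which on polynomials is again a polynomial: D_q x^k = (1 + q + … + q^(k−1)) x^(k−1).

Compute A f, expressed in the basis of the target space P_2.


D_q f = (38/9)x^2 - 4x - 2
(2D_q) f = (76/9)x^2 - 8x - 4

g(x) = (76/9)x^2 - 8x - 4


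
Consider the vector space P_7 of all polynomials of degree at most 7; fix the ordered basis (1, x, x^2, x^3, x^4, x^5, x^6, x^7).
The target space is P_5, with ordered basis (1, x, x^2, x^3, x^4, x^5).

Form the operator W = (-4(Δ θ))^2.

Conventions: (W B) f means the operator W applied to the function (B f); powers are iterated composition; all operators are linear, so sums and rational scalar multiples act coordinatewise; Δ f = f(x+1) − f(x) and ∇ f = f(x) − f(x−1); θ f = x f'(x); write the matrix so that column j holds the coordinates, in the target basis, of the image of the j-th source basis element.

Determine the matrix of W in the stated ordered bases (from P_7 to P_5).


the matrix is [[0, 0, 64, 432, 1792, 6000, 17856, 49392]; [0, 0, 0, 576, 3840, 16800, 60480, 194432]; [0, 0, 0, 0, 2304, 16800, 80640, 317520]; [0, 0, 0, 0, 0, 6400, 51840, 274400]; [0, 0, 0, 0, 0, 0, 14400, 129360]; [0, 0, 0, 0, 0, 0, 0, 28224]] (rows listed top to bottom)

image of 1: 0
image of x: 0
image of x^2: 64
image of x^3: 576x + 432
image of x^4: 2304x^2 + 3840x + 1792
image of x^5: 6400x^3 + 16800x^2 + 16800x + 6000
image of x^6: 14400x^4 + 51840x^3 + 80640x^2 + 60480x + 17856
image of x^7: 28224x^5 + 129360x^4 + 274400x^3 + 317520x^2 + 194432x + 49392
each image's coordinates form column j of the matrix


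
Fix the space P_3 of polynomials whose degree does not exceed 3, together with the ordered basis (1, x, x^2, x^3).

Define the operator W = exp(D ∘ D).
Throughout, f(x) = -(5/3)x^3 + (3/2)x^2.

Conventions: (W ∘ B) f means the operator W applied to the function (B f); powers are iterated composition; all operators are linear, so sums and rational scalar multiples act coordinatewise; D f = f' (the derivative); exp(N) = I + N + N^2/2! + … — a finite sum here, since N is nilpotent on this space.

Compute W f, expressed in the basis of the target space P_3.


g(x) = -(5/3)x^3 + (3/2)x^2 - 10x + 3

order-1 term: -10x + 3
the series for exp(D ∘ D) f terminates at order 1
exp(D ∘ D) f = -(5/3)x^3 + (3/2)x^2 - 10x + 3


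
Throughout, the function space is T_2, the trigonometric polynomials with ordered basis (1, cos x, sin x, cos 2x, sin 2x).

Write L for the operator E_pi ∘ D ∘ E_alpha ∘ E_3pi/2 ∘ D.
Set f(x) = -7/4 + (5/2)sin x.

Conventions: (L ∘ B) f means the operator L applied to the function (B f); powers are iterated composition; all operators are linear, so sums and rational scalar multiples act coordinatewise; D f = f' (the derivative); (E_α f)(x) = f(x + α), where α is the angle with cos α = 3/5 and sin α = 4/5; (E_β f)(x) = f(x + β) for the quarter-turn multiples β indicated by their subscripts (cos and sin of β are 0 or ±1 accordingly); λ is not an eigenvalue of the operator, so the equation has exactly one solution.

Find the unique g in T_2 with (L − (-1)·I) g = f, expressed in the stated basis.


the image equals g(x) = -7/4 + (5/12)cos x + (5/4)sin x

write g with unknown coordinates in the stated basis and equate coefficients in (L − (-1)·I) g = f
solving from the highest basis element down gives g = -7/4 + (5/12)cos x + (5/4)sin x
check: L g = -(5/12)cos x + (5/4)sin x
so L g − (-1)·g = -7/4 + (5/2)sin x = f ✓


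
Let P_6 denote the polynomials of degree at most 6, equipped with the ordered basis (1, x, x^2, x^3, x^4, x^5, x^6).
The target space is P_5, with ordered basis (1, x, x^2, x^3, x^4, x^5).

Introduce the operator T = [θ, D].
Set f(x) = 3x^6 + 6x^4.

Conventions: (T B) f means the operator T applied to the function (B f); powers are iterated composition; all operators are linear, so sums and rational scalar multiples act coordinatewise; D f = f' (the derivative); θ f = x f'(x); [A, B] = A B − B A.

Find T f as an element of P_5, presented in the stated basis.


the image equals g(x) = -18x^5 - 24x^3

D f = 18x^5 + 24x^3
θ D f = 90x^5 + 72x^3
θ f = 18x^6 + 24x^4
D θ f = 108x^5 + 96x^3
[θ, D] f = -18x^5 - 24x^3


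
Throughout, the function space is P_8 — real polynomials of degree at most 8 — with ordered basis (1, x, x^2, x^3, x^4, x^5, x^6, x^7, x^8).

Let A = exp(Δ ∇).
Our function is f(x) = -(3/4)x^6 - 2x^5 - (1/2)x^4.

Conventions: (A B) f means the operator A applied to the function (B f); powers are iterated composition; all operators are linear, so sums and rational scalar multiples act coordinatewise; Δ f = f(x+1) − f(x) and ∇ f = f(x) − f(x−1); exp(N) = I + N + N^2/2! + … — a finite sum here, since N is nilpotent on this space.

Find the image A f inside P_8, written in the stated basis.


g(x) = -(3/4)x^6 - 2x^5 - 23x^4 - 40x^3 - (327/2)x^2 - 140x - 287/2

order-1 term: -(45/2)x^4 - 40x^3 - (57/2)x^2 - 20x - 5/2
order-2 term: -135x^2 - 120x - 51
order-3 term: -90
the series for exp(Δ ∇) f terminates at order 3
exp(Δ ∇) f = -(3/4)x^6 - 2x^5 - 23x^4 - 40x^3 - (327/2)x^2 - 140x - 287/2


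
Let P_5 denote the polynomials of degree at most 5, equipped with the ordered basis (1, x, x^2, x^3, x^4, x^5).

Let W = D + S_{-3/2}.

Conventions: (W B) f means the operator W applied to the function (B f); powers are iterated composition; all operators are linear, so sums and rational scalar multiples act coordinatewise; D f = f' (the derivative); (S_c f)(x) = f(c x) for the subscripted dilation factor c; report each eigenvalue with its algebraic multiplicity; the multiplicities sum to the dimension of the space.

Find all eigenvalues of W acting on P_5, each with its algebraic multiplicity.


λ = -243/32 (multiplicity 1), λ = -27/8 (multiplicity 1), λ = -3/2 (multiplicity 1), λ = 1 (multiplicity 1), λ = 9/4 (multiplicity 1), λ = 81/16 (multiplicity 1)

image of 1: 1
image of x: -(3/2)x + 1
image of x^2: (9/4)x^2 + 2x
image of x^3: -(27/8)x^3 + 3x^2
image of x^4: (81/16)x^4 + 4x^3
image of x^5: -(243/32)x^5 + 5x^4
the matrix is upper triangular; its diagonal is (1, -3/2, 9/4, -27/8, 81/16, -243/32)
for a triangular matrix the eigenvalues are the diagonal entries, with algebraic multiplicity their repetition count


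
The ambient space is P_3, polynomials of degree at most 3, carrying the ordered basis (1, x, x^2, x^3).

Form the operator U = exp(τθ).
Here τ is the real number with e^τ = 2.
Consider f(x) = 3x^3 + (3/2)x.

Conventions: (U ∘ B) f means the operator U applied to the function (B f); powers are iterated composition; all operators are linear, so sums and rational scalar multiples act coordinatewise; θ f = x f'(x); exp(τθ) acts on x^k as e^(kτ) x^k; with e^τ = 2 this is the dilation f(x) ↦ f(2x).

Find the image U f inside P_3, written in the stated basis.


g(x) = 24x^3 + 3x

exp(τθ) x^k = e^(kτ) x^k; with e^τ = 2 this sends x^k to 2^k x^k
x ↦ 2 x
x^3 ↦ 8 x^3
applying this coordinatewise to f: exp(τθ) f = 24x^3 + 3x


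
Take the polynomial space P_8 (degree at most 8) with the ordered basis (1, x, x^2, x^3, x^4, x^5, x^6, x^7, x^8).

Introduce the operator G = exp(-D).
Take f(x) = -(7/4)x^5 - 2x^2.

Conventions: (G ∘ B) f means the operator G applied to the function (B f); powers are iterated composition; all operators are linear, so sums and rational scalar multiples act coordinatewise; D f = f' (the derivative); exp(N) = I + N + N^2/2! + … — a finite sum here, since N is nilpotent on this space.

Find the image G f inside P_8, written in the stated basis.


g(x) = -(7/4)x^5 + (35/4)x^4 - (35/2)x^3 + (31/2)x^2 - (19/4)x - 1/4

order-1 term: (35/4)x^4 + 4x
order-2 term: -(35/2)x^3 - 2
order-3 term: (35/2)x^2
order-4 term: -(35/4)x
order-5 term: 7/4
the series for exp(-D) f terminates at order 5
exp(-D) f = -(7/4)x^5 + (35/4)x^4 - (35/2)x^3 + (31/2)x^2 - (19/4)x - 1/4


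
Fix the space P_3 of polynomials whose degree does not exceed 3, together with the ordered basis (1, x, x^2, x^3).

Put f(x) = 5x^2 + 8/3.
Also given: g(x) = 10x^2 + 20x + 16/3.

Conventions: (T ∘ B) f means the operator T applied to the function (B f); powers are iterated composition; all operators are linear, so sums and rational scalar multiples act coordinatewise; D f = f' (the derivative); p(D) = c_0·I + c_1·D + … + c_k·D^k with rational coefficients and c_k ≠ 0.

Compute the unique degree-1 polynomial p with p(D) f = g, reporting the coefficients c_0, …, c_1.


c_0 = 2, c_1 = 2

D^0 f = 5x^2 + 8/3
D^1 f = 10x
matching coefficients of g against c_0 f + c_1 Df + … from the top degree down determines the c_i
solution: c_0 = 2, c_1 = 2


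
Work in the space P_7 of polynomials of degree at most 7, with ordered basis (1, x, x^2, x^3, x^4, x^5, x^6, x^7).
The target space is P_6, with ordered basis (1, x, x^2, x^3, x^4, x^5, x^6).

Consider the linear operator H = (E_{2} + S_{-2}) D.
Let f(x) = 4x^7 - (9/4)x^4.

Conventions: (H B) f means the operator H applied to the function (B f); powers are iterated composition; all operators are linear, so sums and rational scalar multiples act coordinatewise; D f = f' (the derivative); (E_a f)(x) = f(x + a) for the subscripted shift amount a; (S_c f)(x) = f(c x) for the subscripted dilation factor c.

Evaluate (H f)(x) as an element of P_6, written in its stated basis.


the image equals g(x) = 1820x^6 + 336x^5 + 1680x^4 + 4543x^3 + 6666x^2 + 5268x + 1720

D f = 28x^6 - 9x^3
E_{2} D f = 28x^6 + 336x^5 + 1680x^4 + 4471x^3 + 6666x^2 + 5268x + 1720
S_{-2} D f = 1792x^6 + 72x^3
(E_{2} + S_{-2}) D f = 1820x^6 + 336x^5 + 1680x^4 + 4543x^3 + 6666x^2 + 5268x + 1720


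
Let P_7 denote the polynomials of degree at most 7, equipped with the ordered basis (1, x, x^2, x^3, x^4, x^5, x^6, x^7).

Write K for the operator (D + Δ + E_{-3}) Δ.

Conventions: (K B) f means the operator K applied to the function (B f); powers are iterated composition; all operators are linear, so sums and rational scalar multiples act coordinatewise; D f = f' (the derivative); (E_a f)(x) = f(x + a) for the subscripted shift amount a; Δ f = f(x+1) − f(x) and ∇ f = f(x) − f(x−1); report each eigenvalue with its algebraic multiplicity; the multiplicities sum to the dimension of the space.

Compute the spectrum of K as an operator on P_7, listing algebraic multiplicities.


image of 1: 0
image of x: 1
image of x^2: 2x - 1
image of x^3: 3x^2 - 3x + 28
image of x^4: 4x^3 - 6x^2 + 112x - 47
image of x^5: 5x^4 - 10x^3 + 280x^2 - 235x + 246
image of x^6: 6x^5 - 15x^4 + 560x^3 - 705x^2 + 1476x - 597
image of x^7: 7x^6 - 21x^5 + 980x^4 - 1645x^3 + 5166x^2 - 4179x + 2192
the matrix is upper triangular; its diagonal is (0, 0, 0, 0, 0, 0, 0, 0)
for a triangular matrix the eigenvalues are the diagonal entries, with algebraic multiplicity their repetition count

λ = 0 (multiplicity 8)


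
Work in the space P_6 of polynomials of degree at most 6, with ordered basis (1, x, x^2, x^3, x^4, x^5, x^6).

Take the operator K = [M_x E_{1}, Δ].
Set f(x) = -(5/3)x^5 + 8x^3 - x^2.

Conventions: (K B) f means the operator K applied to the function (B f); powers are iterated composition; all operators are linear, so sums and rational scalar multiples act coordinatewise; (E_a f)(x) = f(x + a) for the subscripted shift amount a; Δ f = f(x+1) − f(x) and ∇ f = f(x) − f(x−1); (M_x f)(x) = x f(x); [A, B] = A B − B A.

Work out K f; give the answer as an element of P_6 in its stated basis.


Δ f = -(25/3)x^4 - (50/3)x^3 + (22/3)x^2 + (41/3)x + 16/3
E_{1} Δ f = -(25/3)x^4 - 50x^3 - (278/3)x^2 - 55x + 4/3
M_x E_{1} Δ f = -(25/3)x^5 - 50x^4 - (278/3)x^3 - 55x^2 + (4/3)x
E_{1} f = -(5/3)x^5 - (25/3)x^4 - (26/3)x^3 + (19/3)x^2 + (41/3)x + 16/3
M_x E_{1} f = -(5/3)x^6 - (25/3)x^5 - (26/3)x^4 + (19/3)x^3 + (41/3)x^2 + (16/3)x
Δ (M_x E_{1}) f = -10x^5 - (200/3)x^4 - (454/3)x^3 - (424/3)x^2 - 40x + 20/3
[M_x E_{1}, Δ] f = (5/3)x^5 + (50/3)x^4 + (176/3)x^3 + (259/3)x^2 + (124/3)x - 20/3

the result is g(x) = (5/3)x^5 + (50/3)x^4 + (176/3)x^3 + (259/3)x^2 + (124/3)x - 20/3


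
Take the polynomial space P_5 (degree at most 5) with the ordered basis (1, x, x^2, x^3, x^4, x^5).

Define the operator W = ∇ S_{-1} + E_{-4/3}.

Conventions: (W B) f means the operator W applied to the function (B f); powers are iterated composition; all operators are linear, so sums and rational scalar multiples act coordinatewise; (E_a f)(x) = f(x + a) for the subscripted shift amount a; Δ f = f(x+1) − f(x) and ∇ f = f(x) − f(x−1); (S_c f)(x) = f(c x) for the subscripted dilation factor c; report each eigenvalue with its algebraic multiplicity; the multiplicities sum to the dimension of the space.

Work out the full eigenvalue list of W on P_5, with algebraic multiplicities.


image of 1: 1
image of x: x - 7/3
image of x^2: x^2 - (2/3)x + 7/9
image of x^3: x^3 - 7x^2 + (25/3)x - 91/27
image of x^4: x^4 - (4/3)x^3 + (14/3)x^2 - (148/27)x + 175/81
image of x^5: x^5 - (35/3)x^4 + (250/9)x^3 - (910/27)x^2 + (1685/81)x - 1267/243
the matrix is upper triangular; its diagonal is (1, 1, 1, 1, 1, 1)
for a triangular matrix the eigenvalues are the diagonal entries, with algebraic multiplicity their repetition count

λ = 1 (multiplicity 6)


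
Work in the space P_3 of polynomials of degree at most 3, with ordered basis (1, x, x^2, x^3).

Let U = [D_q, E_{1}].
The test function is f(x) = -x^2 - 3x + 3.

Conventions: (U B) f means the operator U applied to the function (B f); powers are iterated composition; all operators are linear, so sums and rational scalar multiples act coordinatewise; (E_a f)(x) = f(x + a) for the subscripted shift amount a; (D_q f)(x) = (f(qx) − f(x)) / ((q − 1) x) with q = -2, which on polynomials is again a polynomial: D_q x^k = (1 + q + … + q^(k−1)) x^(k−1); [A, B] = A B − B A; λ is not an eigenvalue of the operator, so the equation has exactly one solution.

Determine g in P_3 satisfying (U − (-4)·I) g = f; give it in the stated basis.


g(x) = -(1/4)x^2 - (3/4)x + 15/16

write g with unknown coordinates in the stated basis and equate coefficients in (U − (-4)·I) g = f
solving from the highest basis element down gives g = -(1/4)x^2 - (3/4)x + 15/16
check: U g = -3/4
so U g − (-4)·g = -x^2 - 3x + 3 = f ✓


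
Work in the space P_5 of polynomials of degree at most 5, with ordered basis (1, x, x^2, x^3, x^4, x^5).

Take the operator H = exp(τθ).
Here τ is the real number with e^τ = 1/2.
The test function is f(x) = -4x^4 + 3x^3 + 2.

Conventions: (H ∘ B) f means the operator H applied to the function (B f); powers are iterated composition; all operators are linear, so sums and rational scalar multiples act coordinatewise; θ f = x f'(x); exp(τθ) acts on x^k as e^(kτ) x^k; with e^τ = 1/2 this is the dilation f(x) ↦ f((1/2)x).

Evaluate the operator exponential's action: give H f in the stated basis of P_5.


exp(τθ) x^k = e^(kτ) x^k; with e^τ = 1/2 this sends x^k to (1/2)^k x^k
x^3 ↦ 1/8 x^3
x^4 ↦ 1/16 x^4
applying this coordinatewise to f: exp(τθ) f = -(1/4)x^4 + (3/8)x^3 + 2

g(x) = -(1/4)x^4 + (3/8)x^3 + 2


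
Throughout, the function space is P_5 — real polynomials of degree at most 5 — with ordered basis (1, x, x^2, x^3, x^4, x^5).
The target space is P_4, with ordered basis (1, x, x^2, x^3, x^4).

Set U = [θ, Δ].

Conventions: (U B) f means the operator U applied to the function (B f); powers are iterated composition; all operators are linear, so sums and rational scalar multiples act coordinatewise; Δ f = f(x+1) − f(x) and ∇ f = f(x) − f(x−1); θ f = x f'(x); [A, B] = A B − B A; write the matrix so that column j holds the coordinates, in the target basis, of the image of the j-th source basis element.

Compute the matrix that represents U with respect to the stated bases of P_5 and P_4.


image of 1: 0
image of x: -1
image of x^2: -2x - 2
image of x^3: -3x^2 - 6x - 3
image of x^4: -4x^3 - 12x^2 - 12x - 4
image of x^5: -5x^4 - 20x^3 - 30x^2 - 20x - 5
each image's coordinates form column j of the matrix

the matrix is [[0, -1, -2, -3, -4, -5]; [0, 0, -2, -6, -12, -20]; [0, 0, 0, -3, -12, -30]; [0, 0, 0, 0, -4, -20]; [0, 0, 0, 0, 0, -5]] (rows listed top to bottom)


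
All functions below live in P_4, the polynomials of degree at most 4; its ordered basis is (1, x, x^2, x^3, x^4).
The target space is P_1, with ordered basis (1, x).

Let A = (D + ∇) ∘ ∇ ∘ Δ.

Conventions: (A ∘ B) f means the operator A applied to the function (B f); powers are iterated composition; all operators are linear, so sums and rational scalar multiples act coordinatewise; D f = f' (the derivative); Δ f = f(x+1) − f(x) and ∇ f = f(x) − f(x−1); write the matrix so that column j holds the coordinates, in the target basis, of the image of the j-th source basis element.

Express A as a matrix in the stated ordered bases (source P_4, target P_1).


the matrix is [[0, 0, 0, 12, -12]; [0, 0, 0, 0, 48]] (rows listed top to bottom)

image of 1: 0
image of x: 0
image of x^2: 0
image of x^3: 12
image of x^4: 48x - 12
each image's coordinates form column j of the matrix


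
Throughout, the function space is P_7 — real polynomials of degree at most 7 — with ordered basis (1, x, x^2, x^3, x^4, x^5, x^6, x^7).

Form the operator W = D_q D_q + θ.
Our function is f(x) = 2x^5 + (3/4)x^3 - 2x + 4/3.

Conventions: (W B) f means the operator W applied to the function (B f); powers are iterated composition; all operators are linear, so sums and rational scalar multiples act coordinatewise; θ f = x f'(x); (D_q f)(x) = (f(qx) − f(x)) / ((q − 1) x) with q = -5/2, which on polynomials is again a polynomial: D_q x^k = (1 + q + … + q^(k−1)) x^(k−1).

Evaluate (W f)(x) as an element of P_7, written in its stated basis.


g(x) = 10x^5 - (39093/64)x^3 - (235/32)x

D_q f = (451/8)x^4 + (57/16)x^2 - 2
D_q D_q f = -(39237/64)x^3 - (171/32)x
θ f = 10x^5 + (9/4)x^3 - 2x
(D_q D_q + θ) f = 10x^5 - (39093/64)x^3 - (235/32)x


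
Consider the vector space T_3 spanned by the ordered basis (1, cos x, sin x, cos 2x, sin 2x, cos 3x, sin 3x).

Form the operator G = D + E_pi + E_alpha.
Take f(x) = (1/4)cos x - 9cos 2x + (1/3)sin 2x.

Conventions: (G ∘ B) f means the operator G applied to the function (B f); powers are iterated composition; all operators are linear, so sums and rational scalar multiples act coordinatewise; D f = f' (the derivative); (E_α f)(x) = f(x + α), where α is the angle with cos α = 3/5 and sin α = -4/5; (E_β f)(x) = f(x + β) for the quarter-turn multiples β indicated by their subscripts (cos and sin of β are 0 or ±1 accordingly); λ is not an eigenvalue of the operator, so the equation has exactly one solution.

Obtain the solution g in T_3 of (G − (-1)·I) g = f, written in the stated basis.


write g with unknown coordinates in the stated basis and equate coefficients in (G − (-1)·I) g = f
solving from the highest basis element down gives g = (3/8)cos x + (1/8)sin x - (1187/303)cos 2x - (659/303)sin 2x
check: G g = -(1/8)cos x - (1/8)sin x - (1540/303)cos 2x + (760/303)sin 2x
so G g − (-1)·g = (1/4)cos x - 9cos 2x + (1/3)sin 2x = f ✓

the result is g(x) = (3/8)cos x + (1/8)sin x - (1187/303)cos 2x - (659/303)sin 2x


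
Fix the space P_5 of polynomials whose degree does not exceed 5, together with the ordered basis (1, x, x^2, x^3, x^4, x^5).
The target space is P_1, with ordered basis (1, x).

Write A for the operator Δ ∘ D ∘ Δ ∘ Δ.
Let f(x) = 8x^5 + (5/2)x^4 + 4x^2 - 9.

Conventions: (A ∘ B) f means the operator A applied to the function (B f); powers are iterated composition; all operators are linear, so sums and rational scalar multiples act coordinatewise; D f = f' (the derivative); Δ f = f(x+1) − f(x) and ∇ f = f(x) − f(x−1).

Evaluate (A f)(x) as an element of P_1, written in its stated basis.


Δ f = 40x^4 + 90x^3 + 95x^2 + 58x + 29/2
Δ Δ f = 160x^3 + 510x^2 + 620x + 283
D Δ Δ f = 480x^2 + 1020x + 620
Δ D Δ Δ f = 960x + 1500

the result is g(x) = 960x + 1500


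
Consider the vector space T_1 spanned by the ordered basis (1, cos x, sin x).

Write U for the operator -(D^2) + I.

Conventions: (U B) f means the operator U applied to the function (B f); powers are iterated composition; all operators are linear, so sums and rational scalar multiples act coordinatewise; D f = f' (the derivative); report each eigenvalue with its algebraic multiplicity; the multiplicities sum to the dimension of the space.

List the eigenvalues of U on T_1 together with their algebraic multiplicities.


λ = 1 (multiplicity 1), λ = 2 (multiplicity 2)

image of 1: 1
image of cos x: 2cos x
image of sin x: 2sin x
the matrix is diagonal; its diagonal is (1, 2, 2)
for a triangular matrix the eigenvalues are the diagonal entries, with algebraic multiplicity their repetition count


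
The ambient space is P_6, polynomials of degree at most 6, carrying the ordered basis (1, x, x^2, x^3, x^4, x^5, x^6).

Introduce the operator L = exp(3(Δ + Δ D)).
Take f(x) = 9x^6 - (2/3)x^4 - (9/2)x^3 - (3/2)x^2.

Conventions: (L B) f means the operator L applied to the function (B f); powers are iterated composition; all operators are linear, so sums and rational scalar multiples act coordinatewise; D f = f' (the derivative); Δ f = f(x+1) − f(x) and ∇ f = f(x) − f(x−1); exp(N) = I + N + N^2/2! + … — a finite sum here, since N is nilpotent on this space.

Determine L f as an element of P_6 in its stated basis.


the image equals g(x) = 9x^6 + 162x^5 + (7288/3)x^4 + (43175/2)x^3 + 130701x^2 + 470362x + 783218

order-1 term: 162x^5 + 1215x^4 + 2152x^3 + (3897/2)x^2 + (1619/2)x + 223/2
order-2 term: 1215x^4 + 14580x^3 + 52209x^2 + (140265/2)x + 33465
order-3 term: 4860x^3 + 65610x^2 + 255078x + 582309/2
order-4 term: 10935x^2 + 131220x + 353511
order-5 term: 13122x + 98415
order-6 term: 6561
the series for exp(3(Δ + Δ D)) f terminates at order 6
exp(3(Δ + Δ D)) f = 9x^6 + 162x^5 + (7288/3)x^4 + (43175/2)x^3 + 130701x^2 + 470362x + 783218


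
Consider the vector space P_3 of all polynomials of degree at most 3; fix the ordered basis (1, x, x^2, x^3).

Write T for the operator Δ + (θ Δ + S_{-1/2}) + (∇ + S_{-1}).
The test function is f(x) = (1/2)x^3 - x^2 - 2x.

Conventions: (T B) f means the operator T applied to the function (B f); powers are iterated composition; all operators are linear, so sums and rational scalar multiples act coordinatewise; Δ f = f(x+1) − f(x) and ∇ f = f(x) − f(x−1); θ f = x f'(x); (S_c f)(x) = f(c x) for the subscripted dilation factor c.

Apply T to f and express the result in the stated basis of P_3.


the result is g(x) = -(9/16)x^3 + (19/4)x^2 - (3/2)x - 3

Δ f = (3/2)x^2 - (1/2)x - 5/2
Δ f = (3/2)x^2 - (1/2)x - 5/2
θ Δ f = 3x^2 - (1/2)x
S_{-1/2} f = -(1/16)x^3 - (1/4)x^2 + x
(θ Δ + S_{-1/2}) f = -(1/16)x^3 + (11/4)x^2 + (1/2)x
∇ f = (3/2)x^2 - (7/2)x - 1/2
S_{-1} f = -(1/2)x^3 - x^2 + 2x
(∇ + S_{-1}) f = -(1/2)x^3 + (1/2)x^2 - (3/2)x - 1/2
(Δ + (θ Δ + S_{-1/2}) + (∇ + S_{-1})) f = -(9/16)x^3 + (19/4)x^2 - (3/2)x - 3


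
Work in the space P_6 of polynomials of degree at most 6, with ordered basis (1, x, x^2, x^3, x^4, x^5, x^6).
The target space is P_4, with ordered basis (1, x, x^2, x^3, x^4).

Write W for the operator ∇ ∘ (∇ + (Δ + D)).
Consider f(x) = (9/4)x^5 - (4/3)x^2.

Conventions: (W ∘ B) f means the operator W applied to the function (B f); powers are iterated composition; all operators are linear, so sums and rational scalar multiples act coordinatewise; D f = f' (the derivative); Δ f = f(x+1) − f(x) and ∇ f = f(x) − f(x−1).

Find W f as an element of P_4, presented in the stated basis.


∇ f = (45/4)x^4 - (45/2)x^3 + (45/2)x^2 - (167/12)x + 43/12
Δ f = (45/4)x^4 + (45/2)x^3 + (45/2)x^2 + (103/12)x + 11/12
D f = (45/4)x^4 - (8/3)x
(Δ + D) f = (45/2)x^4 + (45/2)x^3 + (45/2)x^2 + (71/12)x + 11/12
(∇ + (Δ + D)) f = (135/4)x^4 + 45x^2 - 8x + 9/2
∇ (∇ + (Δ + D)) f = 135x^3 - (405/2)x^2 + 225x - 347/4

the image equals g(x) = 135x^3 - (405/2)x^2 + 225x - 347/4


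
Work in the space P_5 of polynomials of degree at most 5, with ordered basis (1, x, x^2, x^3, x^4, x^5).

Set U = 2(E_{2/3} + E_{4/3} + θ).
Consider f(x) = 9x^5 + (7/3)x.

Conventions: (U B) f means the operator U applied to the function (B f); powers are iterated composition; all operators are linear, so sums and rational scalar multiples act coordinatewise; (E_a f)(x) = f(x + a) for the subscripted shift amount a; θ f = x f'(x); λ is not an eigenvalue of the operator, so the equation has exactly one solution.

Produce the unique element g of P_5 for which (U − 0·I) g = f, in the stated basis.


write g with unknown coordinates in the stated basis and equate coefficients in (U − 0·I) g = f
solving from the highest basis element down gives g = (9/14)x^5 - (15/14)x^4 - (8/7)x^3 + x^2 + (683/378)x - 125/126
check: U g = 9x^5 + (7/3)x
so U g − 0·g = 9x^5 + (7/3)x = f ✓

the image equals g(x) = (9/14)x^5 - (15/14)x^4 - (8/7)x^3 + x^2 + (683/378)x - 125/126


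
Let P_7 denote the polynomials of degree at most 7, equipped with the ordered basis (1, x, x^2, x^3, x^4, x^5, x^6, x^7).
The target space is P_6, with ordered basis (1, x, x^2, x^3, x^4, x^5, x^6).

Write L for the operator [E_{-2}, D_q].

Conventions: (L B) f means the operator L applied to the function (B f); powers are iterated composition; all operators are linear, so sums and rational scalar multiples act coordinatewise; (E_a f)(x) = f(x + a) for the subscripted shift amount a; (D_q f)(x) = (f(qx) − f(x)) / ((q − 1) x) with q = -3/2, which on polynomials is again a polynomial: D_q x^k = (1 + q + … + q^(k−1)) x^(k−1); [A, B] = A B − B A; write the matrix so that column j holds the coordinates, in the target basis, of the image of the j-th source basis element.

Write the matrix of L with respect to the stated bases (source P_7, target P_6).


image of 1: 0
image of x: 0
image of x^2: 5
image of x^3: -10x - 5
image of x^4: (95/4)x^2 - (15/2)x + 45
image of x^5: -(175/4)x^3 + (25/2)x^2 - 150x - 25
image of x^6: (1325/16)x^4 - (275/4)x^3 + (1225/2)x^2 - (425/2)x + 325
image of x^7: -145x^5 + (2325/16)x^4 - (3225/2)x^3 + (3025/4)x^2 - 1725x + 15
each image's coordinates form column j of the matrix

the matrix is [[0, 0, 5, -5, 45, -25, 325, 15]; [0, 0, 0, -10, -15/2, -150, -425/2, -1725]; [0, 0, 0, 0, 95/4, 25/2, 1225/2, 3025/4]; [0, 0, 0, 0, 0, -175/4, -275/4, -3225/2]; [0, 0, 0, 0, 0, 0, 1325/16, 2325/16]; [0, 0, 0, 0, 0, 0, 0, -145]; [0, 0, 0, 0, 0, 0, 0, 0]] (rows listed top to bottom)


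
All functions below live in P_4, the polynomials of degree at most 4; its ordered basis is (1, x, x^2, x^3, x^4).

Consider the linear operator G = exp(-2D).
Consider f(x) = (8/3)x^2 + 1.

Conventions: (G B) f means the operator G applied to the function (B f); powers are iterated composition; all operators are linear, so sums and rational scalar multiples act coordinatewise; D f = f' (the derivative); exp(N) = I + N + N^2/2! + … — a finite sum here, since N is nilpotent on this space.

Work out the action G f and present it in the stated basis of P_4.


the result is g(x) = (8/3)x^2 - (32/3)x + 35/3

order-1 term: -(32/3)x
order-2 term: 32/3
the series for exp(-2D) f terminates at order 2
exp(-2D) f = (8/3)x^2 - (32/3)x + 35/3
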